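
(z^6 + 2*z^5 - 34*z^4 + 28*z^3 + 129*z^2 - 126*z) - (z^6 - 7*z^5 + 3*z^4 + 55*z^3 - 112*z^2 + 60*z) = 9*z^5 - 37*z^4 - 27*z^3 + 241*z^2 - 186*z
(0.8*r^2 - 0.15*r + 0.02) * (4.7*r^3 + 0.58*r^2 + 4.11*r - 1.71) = 3.76*r^5 - 0.241*r^4 + 3.295*r^3 - 1.9729*r^2 + 0.3387*r - 0.0342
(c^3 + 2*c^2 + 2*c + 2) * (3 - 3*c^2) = -3*c^5 - 6*c^4 - 3*c^3 + 6*c + 6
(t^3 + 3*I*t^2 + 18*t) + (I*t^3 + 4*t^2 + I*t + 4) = t^3 + I*t^3 + 4*t^2 + 3*I*t^2 + 18*t + I*t + 4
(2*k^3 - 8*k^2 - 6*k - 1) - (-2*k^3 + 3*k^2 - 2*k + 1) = 4*k^3 - 11*k^2 - 4*k - 2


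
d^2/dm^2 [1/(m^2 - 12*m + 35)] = 2*(-m^2 + 12*m + 4*(m - 6)^2 - 35)/(m^2 - 12*m + 35)^3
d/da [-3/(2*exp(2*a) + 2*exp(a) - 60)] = (3*exp(a) + 3/2)*exp(a)/(exp(2*a) + exp(a) - 30)^2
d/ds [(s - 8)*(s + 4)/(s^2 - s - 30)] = (3*s^2 + 4*s + 88)/(s^4 - 2*s^3 - 59*s^2 + 60*s + 900)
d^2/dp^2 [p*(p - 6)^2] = 6*p - 24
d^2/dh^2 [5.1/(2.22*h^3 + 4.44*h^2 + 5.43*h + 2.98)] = (-(67.932*h + 45.288)*(2.22*h^3 + 4.44*h^2 + 5.43*h + 2.98) + 5.1*(6.66*h^2 + 8.88*h + 5.43)*(13.32*h^2 + 17.76*h + 10.86))/(2.22*h^3 + 4.44*h^2 + 5.43*h + 2.98)^3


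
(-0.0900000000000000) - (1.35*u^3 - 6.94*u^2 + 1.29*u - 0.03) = -1.35*u^3 + 6.94*u^2 - 1.29*u - 0.06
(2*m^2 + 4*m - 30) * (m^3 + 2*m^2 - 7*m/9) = 2*m^5 + 8*m^4 - 212*m^3/9 - 568*m^2/9 + 70*m/3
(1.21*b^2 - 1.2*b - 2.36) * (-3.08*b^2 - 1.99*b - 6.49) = -3.7268*b^4 + 1.2881*b^3 + 1.8039*b^2 + 12.4844*b + 15.3164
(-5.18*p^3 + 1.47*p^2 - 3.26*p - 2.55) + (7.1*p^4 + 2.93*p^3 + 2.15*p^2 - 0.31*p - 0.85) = 7.1*p^4 - 2.25*p^3 + 3.62*p^2 - 3.57*p - 3.4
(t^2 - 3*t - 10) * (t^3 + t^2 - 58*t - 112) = t^5 - 2*t^4 - 71*t^3 + 52*t^2 + 916*t + 1120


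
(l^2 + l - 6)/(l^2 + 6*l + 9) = (l - 2)/(l + 3)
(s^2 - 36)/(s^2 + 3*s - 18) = (s - 6)/(s - 3)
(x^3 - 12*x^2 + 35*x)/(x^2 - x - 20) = x*(x - 7)/(x + 4)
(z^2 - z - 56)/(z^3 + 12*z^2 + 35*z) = (z - 8)/(z*(z + 5))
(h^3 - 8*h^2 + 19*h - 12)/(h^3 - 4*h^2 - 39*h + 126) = (h^2 - 5*h + 4)/(h^2 - h - 42)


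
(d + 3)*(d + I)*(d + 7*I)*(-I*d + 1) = -I*d^4 + 9*d^3 - 3*I*d^3 + 27*d^2 + 15*I*d^2 - 7*d + 45*I*d - 21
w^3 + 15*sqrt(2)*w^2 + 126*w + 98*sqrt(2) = (w + sqrt(2))*(w + 7*sqrt(2))^2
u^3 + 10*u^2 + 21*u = u*(u + 3)*(u + 7)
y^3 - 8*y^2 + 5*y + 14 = (y - 7)*(y - 2)*(y + 1)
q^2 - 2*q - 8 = (q - 4)*(q + 2)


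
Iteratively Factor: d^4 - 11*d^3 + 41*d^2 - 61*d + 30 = (d - 2)*(d^3 - 9*d^2 + 23*d - 15) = (d - 3)*(d - 2)*(d^2 - 6*d + 5) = (d - 3)*(d - 2)*(d - 1)*(d - 5)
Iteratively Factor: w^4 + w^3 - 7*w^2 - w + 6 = (w + 1)*(w^3 - 7*w + 6) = (w - 1)*(w + 1)*(w^2 + w - 6) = (w - 2)*(w - 1)*(w + 1)*(w + 3)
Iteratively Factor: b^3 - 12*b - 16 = (b - 4)*(b^2 + 4*b + 4) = (b - 4)*(b + 2)*(b + 2)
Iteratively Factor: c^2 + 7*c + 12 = (c + 4)*(c + 3)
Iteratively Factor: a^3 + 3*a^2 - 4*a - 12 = (a - 2)*(a^2 + 5*a + 6) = (a - 2)*(a + 3)*(a + 2)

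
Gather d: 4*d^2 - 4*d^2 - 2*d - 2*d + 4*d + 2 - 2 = 0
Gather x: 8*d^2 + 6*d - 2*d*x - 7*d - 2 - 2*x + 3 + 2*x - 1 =8*d^2 - 2*d*x - d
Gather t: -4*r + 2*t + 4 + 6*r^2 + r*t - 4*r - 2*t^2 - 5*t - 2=6*r^2 - 8*r - 2*t^2 + t*(r - 3) + 2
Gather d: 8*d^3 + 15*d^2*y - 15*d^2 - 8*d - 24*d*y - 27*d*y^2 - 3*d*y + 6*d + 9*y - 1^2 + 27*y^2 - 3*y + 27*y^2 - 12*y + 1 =8*d^3 + d^2*(15*y - 15) + d*(-27*y^2 - 27*y - 2) + 54*y^2 - 6*y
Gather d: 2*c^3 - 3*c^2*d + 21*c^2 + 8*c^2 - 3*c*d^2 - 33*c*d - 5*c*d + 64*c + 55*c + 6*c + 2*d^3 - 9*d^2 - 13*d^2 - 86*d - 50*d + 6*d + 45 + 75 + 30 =2*c^3 + 29*c^2 + 125*c + 2*d^3 + d^2*(-3*c - 22) + d*(-3*c^2 - 38*c - 130) + 150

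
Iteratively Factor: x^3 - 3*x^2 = (x)*(x^2 - 3*x) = x^2*(x - 3)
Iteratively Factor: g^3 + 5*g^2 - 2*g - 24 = (g + 3)*(g^2 + 2*g - 8) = (g + 3)*(g + 4)*(g - 2)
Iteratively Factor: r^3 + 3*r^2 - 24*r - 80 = (r - 5)*(r^2 + 8*r + 16) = (r - 5)*(r + 4)*(r + 4)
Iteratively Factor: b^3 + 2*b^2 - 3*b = (b + 3)*(b^2 - b) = (b - 1)*(b + 3)*(b)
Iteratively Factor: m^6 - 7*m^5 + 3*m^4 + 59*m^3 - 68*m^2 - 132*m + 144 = (m + 2)*(m^5 - 9*m^4 + 21*m^3 + 17*m^2 - 102*m + 72) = (m + 2)^2*(m^4 - 11*m^3 + 43*m^2 - 69*m + 36) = (m - 4)*(m + 2)^2*(m^3 - 7*m^2 + 15*m - 9) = (m - 4)*(m - 3)*(m + 2)^2*(m^2 - 4*m + 3) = (m - 4)*(m - 3)*(m - 1)*(m + 2)^2*(m - 3)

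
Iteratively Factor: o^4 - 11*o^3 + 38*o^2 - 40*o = (o - 5)*(o^3 - 6*o^2 + 8*o) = (o - 5)*(o - 2)*(o^2 - 4*o) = (o - 5)*(o - 4)*(o - 2)*(o)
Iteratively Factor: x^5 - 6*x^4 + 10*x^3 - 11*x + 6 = (x - 3)*(x^4 - 3*x^3 + x^2 + 3*x - 2) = (x - 3)*(x - 2)*(x^3 - x^2 - x + 1) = (x - 3)*(x - 2)*(x + 1)*(x^2 - 2*x + 1) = (x - 3)*(x - 2)*(x - 1)*(x + 1)*(x - 1)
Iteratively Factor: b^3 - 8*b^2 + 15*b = (b - 3)*(b^2 - 5*b) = (b - 5)*(b - 3)*(b)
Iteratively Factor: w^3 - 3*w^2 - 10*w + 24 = (w + 3)*(w^2 - 6*w + 8) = (w - 4)*(w + 3)*(w - 2)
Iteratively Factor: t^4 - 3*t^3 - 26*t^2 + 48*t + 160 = (t - 4)*(t^3 + t^2 - 22*t - 40) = (t - 4)*(t + 2)*(t^2 - t - 20) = (t - 4)*(t + 2)*(t + 4)*(t - 5)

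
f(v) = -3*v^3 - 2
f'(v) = -9*v^2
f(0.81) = -3.59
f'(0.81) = -5.90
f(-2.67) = 55.10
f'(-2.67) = -64.16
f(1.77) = -18.64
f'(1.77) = -28.20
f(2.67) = -59.10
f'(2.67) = -64.16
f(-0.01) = -2.00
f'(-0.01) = -0.00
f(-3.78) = 160.03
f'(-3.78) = -128.60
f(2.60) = -54.73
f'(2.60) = -60.84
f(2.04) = -27.47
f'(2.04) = -37.45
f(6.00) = -650.00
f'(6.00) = -324.00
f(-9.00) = 2185.00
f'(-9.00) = -729.00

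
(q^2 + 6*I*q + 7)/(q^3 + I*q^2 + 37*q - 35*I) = 1/(q - 5*I)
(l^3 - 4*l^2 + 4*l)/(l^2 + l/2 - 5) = 2*l*(l - 2)/(2*l + 5)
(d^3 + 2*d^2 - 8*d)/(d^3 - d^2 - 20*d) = (d - 2)/(d - 5)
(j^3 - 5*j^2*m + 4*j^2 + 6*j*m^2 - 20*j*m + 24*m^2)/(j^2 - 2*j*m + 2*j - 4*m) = (j^2 - 3*j*m + 4*j - 12*m)/(j + 2)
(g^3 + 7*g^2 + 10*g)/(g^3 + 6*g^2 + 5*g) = (g + 2)/(g + 1)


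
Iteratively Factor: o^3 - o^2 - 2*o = (o + 1)*(o^2 - 2*o) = o*(o + 1)*(o - 2)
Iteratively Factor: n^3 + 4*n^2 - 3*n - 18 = (n + 3)*(n^2 + n - 6) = (n - 2)*(n + 3)*(n + 3)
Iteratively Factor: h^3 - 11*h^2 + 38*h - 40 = (h - 5)*(h^2 - 6*h + 8) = (h - 5)*(h - 2)*(h - 4)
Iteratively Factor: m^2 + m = (m)*(m + 1)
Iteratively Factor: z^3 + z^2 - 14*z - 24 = (z - 4)*(z^2 + 5*z + 6) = (z - 4)*(z + 2)*(z + 3)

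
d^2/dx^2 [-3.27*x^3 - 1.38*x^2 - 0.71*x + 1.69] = -19.62*x - 2.76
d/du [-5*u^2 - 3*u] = -10*u - 3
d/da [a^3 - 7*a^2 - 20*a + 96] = 3*a^2 - 14*a - 20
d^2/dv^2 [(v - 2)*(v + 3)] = 2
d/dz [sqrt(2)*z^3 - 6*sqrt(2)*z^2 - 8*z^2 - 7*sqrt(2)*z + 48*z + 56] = 3*sqrt(2)*z^2 - 12*sqrt(2)*z - 16*z - 7*sqrt(2) + 48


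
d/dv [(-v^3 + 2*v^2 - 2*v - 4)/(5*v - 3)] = (-10*v^3 + 19*v^2 - 12*v + 26)/(25*v^2 - 30*v + 9)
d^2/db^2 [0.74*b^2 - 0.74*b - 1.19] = 1.48000000000000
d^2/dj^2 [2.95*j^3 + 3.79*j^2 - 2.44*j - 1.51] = 17.7*j + 7.58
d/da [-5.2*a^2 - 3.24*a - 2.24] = -10.4*a - 3.24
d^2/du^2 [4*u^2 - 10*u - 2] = 8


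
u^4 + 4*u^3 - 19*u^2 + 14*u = u*(u - 2)*(u - 1)*(u + 7)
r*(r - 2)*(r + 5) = r^3 + 3*r^2 - 10*r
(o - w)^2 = o^2 - 2*o*w + w^2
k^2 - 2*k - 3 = (k - 3)*(k + 1)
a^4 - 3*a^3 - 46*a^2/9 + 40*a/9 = a*(a - 4)*(a - 2/3)*(a + 5/3)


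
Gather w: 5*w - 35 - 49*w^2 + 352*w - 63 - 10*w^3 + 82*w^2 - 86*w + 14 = -10*w^3 + 33*w^2 + 271*w - 84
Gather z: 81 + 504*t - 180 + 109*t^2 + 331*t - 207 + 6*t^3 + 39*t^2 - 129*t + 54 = 6*t^3 + 148*t^2 + 706*t - 252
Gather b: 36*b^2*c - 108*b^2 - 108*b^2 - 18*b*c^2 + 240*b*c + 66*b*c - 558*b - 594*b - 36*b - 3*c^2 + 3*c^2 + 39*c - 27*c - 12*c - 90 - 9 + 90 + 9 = b^2*(36*c - 216) + b*(-18*c^2 + 306*c - 1188)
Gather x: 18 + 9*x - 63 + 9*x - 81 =18*x - 126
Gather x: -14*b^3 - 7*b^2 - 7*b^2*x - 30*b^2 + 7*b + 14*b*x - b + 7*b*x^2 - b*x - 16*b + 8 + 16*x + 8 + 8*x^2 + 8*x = -14*b^3 - 37*b^2 - 10*b + x^2*(7*b + 8) + x*(-7*b^2 + 13*b + 24) + 16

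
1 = 1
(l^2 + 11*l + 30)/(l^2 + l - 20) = (l + 6)/(l - 4)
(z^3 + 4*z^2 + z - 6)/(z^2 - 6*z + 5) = (z^2 + 5*z + 6)/(z - 5)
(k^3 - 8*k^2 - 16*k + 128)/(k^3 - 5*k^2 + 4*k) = (k^2 - 4*k - 32)/(k*(k - 1))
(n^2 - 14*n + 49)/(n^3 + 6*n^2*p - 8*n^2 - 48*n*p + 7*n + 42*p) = (n - 7)/(n^2 + 6*n*p - n - 6*p)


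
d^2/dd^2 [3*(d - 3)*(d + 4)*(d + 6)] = 18*d + 42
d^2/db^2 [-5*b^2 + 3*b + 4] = -10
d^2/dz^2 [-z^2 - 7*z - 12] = -2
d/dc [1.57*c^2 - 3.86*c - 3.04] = 3.14*c - 3.86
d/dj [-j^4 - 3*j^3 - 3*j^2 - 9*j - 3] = -4*j^3 - 9*j^2 - 6*j - 9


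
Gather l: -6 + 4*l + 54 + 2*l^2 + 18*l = 2*l^2 + 22*l + 48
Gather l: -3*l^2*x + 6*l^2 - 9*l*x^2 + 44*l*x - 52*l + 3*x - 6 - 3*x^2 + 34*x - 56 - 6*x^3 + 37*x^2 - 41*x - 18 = l^2*(6 - 3*x) + l*(-9*x^2 + 44*x - 52) - 6*x^3 + 34*x^2 - 4*x - 80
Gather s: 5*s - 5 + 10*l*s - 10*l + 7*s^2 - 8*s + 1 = -10*l + 7*s^2 + s*(10*l - 3) - 4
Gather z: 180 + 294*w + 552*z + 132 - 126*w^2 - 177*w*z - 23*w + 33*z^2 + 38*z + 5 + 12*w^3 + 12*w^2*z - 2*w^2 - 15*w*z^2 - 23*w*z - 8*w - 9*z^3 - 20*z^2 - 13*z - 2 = 12*w^3 - 128*w^2 + 263*w - 9*z^3 + z^2*(13 - 15*w) + z*(12*w^2 - 200*w + 577) + 315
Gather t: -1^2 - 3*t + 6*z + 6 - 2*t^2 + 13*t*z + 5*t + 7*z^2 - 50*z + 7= -2*t^2 + t*(13*z + 2) + 7*z^2 - 44*z + 12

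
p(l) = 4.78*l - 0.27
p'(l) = 4.78000000000000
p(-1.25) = -6.24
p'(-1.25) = 4.78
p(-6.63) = -31.96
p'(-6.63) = 4.78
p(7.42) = 35.20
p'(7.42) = 4.78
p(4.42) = 20.86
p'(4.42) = 4.78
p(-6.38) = -30.77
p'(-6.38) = 4.78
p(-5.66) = -27.32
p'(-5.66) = 4.78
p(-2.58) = -12.60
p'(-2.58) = 4.78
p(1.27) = 5.80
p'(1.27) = 4.78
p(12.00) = 57.09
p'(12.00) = 4.78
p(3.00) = 14.07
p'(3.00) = 4.78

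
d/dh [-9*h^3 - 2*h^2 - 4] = h*(-27*h - 4)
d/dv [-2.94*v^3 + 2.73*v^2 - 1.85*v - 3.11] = -8.82*v^2 + 5.46*v - 1.85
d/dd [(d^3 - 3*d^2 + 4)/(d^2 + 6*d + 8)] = (d^4 + 12*d^3 + 6*d^2 - 56*d - 24)/(d^4 + 12*d^3 + 52*d^2 + 96*d + 64)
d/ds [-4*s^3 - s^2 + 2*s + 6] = -12*s^2 - 2*s + 2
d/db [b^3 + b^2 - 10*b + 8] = 3*b^2 + 2*b - 10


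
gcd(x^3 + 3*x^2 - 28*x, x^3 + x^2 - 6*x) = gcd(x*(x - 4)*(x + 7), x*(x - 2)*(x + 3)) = x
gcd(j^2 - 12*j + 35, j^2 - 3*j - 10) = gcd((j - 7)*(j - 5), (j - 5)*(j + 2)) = j - 5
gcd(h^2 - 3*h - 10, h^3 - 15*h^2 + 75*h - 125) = h - 5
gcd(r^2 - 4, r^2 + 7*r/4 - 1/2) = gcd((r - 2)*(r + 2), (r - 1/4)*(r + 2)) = r + 2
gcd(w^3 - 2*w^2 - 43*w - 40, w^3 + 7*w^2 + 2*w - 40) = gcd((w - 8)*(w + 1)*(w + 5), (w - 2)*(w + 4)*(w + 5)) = w + 5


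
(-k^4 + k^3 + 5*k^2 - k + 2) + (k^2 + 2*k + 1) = -k^4 + k^3 + 6*k^2 + k + 3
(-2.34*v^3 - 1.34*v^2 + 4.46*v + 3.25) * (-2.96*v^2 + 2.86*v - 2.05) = 6.9264*v^5 - 2.726*v^4 - 12.237*v^3 + 5.8826*v^2 + 0.152000000000001*v - 6.6625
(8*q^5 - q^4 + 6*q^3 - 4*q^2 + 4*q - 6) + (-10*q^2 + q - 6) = 8*q^5 - q^4 + 6*q^3 - 14*q^2 + 5*q - 12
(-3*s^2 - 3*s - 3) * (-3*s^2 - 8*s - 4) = 9*s^4 + 33*s^3 + 45*s^2 + 36*s + 12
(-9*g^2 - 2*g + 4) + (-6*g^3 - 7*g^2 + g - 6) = -6*g^3 - 16*g^2 - g - 2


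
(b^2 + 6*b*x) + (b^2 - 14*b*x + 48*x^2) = 2*b^2 - 8*b*x + 48*x^2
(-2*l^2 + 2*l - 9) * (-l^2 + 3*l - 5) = 2*l^4 - 8*l^3 + 25*l^2 - 37*l + 45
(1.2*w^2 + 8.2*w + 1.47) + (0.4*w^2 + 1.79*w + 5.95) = 1.6*w^2 + 9.99*w + 7.42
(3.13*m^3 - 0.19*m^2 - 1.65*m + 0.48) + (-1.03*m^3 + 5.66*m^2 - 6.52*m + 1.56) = 2.1*m^3 + 5.47*m^2 - 8.17*m + 2.04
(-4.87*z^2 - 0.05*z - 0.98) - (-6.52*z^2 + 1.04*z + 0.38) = 1.65*z^2 - 1.09*z - 1.36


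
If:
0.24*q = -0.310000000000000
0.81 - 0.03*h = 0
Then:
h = 27.00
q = -1.29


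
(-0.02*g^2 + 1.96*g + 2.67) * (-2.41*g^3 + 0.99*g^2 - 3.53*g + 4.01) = 0.0482*g^5 - 4.7434*g^4 - 4.4237*g^3 - 4.3557*g^2 - 1.5655*g + 10.7067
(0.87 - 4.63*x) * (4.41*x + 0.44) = -20.4183*x^2 + 1.7995*x + 0.3828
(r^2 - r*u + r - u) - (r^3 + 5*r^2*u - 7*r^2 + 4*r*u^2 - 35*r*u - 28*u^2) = -r^3 - 5*r^2*u + 8*r^2 - 4*r*u^2 + 34*r*u + r + 28*u^2 - u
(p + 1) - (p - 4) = 5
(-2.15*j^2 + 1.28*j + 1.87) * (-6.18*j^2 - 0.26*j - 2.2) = 13.287*j^4 - 7.3514*j^3 - 7.1594*j^2 - 3.3022*j - 4.114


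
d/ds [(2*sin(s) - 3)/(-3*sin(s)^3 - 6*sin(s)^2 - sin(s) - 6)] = (12*sin(s)^3 - 15*sin(s)^2 - 36*sin(s) - 15)*cos(s)/(3*sin(s)^3 + 6*sin(s)^2 + sin(s) + 6)^2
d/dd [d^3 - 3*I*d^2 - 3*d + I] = 3*d^2 - 6*I*d - 3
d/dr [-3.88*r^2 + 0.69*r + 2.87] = 0.69 - 7.76*r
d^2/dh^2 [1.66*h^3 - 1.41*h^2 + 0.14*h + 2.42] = 9.96*h - 2.82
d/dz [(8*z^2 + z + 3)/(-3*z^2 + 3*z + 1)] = (27*z^2 + 34*z - 8)/(9*z^4 - 18*z^3 + 3*z^2 + 6*z + 1)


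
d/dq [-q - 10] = -1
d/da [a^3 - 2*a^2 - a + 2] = 3*a^2 - 4*a - 1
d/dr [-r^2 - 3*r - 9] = -2*r - 3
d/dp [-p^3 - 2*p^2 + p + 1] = -3*p^2 - 4*p + 1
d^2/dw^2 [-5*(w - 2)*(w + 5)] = -10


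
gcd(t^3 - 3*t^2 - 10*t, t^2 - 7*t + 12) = 1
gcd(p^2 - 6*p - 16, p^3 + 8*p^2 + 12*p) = p + 2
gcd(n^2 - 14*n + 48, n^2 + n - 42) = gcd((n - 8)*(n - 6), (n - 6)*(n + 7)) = n - 6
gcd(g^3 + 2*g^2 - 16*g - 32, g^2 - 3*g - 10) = g + 2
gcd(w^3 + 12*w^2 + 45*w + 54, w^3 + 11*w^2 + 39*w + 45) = w^2 + 6*w + 9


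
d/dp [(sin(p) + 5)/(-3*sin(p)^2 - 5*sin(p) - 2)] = (3*sin(p)^2 + 30*sin(p) + 23)*cos(p)/(3*sin(p)^2 + 5*sin(p) + 2)^2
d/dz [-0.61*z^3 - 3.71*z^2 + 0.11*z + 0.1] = -1.83*z^2 - 7.42*z + 0.11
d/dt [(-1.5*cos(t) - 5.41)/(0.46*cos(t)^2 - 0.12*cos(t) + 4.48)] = (-0.69*cos(t)^2 - 4.9772*cos(t) + 7.3692)*sin(t)/(0.2116*cos(t)^4 - 0.1104*cos(t)^3 + 4.136*cos(t)^2 - 1.0752*cos(t) + 20.0704)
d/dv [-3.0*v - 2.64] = -3.00000000000000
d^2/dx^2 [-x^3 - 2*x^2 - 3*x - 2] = -6*x - 4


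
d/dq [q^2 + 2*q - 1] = 2*q + 2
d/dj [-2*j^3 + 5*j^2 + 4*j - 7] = -6*j^2 + 10*j + 4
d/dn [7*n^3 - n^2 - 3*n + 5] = 21*n^2 - 2*n - 3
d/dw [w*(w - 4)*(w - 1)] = 3*w^2 - 10*w + 4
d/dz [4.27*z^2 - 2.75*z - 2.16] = 8.54*z - 2.75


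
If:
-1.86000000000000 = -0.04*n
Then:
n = 46.50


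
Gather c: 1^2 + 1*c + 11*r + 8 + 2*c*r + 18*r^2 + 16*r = c*(2*r + 1) + 18*r^2 + 27*r + 9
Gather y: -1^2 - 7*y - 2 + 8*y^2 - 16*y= 8*y^2 - 23*y - 3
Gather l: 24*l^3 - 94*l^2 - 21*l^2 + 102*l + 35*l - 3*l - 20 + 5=24*l^3 - 115*l^2 + 134*l - 15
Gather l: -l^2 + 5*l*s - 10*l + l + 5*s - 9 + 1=-l^2 + l*(5*s - 9) + 5*s - 8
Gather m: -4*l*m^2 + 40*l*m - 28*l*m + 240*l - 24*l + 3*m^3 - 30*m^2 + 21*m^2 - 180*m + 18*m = 216*l + 3*m^3 + m^2*(-4*l - 9) + m*(12*l - 162)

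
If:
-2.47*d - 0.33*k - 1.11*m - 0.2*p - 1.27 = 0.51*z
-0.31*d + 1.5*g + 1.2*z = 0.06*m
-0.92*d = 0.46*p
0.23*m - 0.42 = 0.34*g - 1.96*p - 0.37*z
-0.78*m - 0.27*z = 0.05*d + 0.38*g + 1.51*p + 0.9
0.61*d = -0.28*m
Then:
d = 0.18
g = -1.51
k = -6.61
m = -0.39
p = -0.36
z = 1.91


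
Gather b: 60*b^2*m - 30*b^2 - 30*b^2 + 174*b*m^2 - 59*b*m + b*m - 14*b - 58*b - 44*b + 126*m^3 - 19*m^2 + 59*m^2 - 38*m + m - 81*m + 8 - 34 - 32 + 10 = b^2*(60*m - 60) + b*(174*m^2 - 58*m - 116) + 126*m^3 + 40*m^2 - 118*m - 48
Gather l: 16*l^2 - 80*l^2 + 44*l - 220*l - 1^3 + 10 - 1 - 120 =-64*l^2 - 176*l - 112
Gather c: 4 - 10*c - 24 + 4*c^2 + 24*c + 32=4*c^2 + 14*c + 12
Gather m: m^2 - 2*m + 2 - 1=m^2 - 2*m + 1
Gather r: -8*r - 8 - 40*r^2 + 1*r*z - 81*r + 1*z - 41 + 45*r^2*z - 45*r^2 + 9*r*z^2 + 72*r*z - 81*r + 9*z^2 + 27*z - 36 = r^2*(45*z - 85) + r*(9*z^2 + 73*z - 170) + 9*z^2 + 28*z - 85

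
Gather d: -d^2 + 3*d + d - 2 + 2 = -d^2 + 4*d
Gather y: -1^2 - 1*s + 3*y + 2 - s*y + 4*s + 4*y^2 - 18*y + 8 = 3*s + 4*y^2 + y*(-s - 15) + 9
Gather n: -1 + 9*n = 9*n - 1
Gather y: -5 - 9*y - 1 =-9*y - 6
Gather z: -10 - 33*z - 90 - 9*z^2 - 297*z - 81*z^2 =-90*z^2 - 330*z - 100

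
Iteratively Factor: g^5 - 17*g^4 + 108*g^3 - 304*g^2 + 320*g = (g - 5)*(g^4 - 12*g^3 + 48*g^2 - 64*g) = (g - 5)*(g - 4)*(g^3 - 8*g^2 + 16*g) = g*(g - 5)*(g - 4)*(g^2 - 8*g + 16) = g*(g - 5)*(g - 4)^2*(g - 4)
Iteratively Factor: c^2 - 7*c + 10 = (c - 5)*(c - 2)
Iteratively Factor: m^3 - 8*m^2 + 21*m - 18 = (m - 2)*(m^2 - 6*m + 9) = (m - 3)*(m - 2)*(m - 3)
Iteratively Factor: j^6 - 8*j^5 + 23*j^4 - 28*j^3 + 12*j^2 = (j - 2)*(j^5 - 6*j^4 + 11*j^3 - 6*j^2) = j*(j - 2)*(j^4 - 6*j^3 + 11*j^2 - 6*j) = j*(j - 2)^2*(j^3 - 4*j^2 + 3*j) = j^2*(j - 2)^2*(j^2 - 4*j + 3) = j^2*(j - 2)^2*(j - 1)*(j - 3)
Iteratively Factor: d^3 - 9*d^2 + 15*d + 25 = (d - 5)*(d^2 - 4*d - 5) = (d - 5)*(d + 1)*(d - 5)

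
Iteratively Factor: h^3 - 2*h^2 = (h)*(h^2 - 2*h) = h*(h - 2)*(h)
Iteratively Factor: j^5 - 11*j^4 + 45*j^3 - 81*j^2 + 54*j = (j - 2)*(j^4 - 9*j^3 + 27*j^2 - 27*j) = j*(j - 2)*(j^3 - 9*j^2 + 27*j - 27) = j*(j - 3)*(j - 2)*(j^2 - 6*j + 9) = j*(j - 3)^2*(j - 2)*(j - 3)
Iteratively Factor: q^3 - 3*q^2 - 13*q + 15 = (q - 5)*(q^2 + 2*q - 3) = (q - 5)*(q - 1)*(q + 3)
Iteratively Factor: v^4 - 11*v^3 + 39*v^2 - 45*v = (v - 5)*(v^3 - 6*v^2 + 9*v) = v*(v - 5)*(v^2 - 6*v + 9) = v*(v - 5)*(v - 3)*(v - 3)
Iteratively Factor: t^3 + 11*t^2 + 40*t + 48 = (t + 4)*(t^2 + 7*t + 12) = (t + 4)^2*(t + 3)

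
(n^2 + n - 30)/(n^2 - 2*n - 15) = (n + 6)/(n + 3)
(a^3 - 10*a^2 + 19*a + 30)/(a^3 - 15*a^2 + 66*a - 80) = (a^2 - 5*a - 6)/(a^2 - 10*a + 16)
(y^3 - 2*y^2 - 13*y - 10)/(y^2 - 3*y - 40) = (-y^3 + 2*y^2 + 13*y + 10)/(-y^2 + 3*y + 40)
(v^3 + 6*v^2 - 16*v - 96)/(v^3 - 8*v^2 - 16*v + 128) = (v + 6)/(v - 8)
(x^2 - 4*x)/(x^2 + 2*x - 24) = x/(x + 6)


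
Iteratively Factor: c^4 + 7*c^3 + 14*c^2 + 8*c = (c)*(c^3 + 7*c^2 + 14*c + 8) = c*(c + 4)*(c^2 + 3*c + 2) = c*(c + 2)*(c + 4)*(c + 1)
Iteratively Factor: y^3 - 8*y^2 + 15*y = (y - 5)*(y^2 - 3*y) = (y - 5)*(y - 3)*(y)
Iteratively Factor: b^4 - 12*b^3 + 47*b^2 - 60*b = (b - 3)*(b^3 - 9*b^2 + 20*b) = (b - 5)*(b - 3)*(b^2 - 4*b) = b*(b - 5)*(b - 3)*(b - 4)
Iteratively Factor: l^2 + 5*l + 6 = (l + 2)*(l + 3)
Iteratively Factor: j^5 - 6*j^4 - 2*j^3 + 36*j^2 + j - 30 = (j - 5)*(j^4 - j^3 - 7*j^2 + j + 6) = (j - 5)*(j - 1)*(j^3 - 7*j - 6) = (j - 5)*(j - 1)*(j + 1)*(j^2 - j - 6) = (j - 5)*(j - 3)*(j - 1)*(j + 1)*(j + 2)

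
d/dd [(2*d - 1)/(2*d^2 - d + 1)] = (4*d^2 - 2*d - (2*d - 1)*(4*d - 1) + 2)/(2*d^2 - d + 1)^2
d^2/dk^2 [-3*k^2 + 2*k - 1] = -6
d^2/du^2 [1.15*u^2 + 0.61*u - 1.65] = 2.30000000000000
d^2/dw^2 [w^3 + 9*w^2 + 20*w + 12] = 6*w + 18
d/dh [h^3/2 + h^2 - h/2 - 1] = 3*h^2/2 + 2*h - 1/2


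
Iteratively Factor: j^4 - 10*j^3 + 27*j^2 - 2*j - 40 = (j - 2)*(j^3 - 8*j^2 + 11*j + 20) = (j - 4)*(j - 2)*(j^2 - 4*j - 5) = (j - 4)*(j - 2)*(j + 1)*(j - 5)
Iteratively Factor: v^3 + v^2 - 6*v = (v - 2)*(v^2 + 3*v) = (v - 2)*(v + 3)*(v)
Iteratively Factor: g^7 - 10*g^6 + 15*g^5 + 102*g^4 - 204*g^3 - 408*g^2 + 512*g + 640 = (g + 2)*(g^6 - 12*g^5 + 39*g^4 + 24*g^3 - 252*g^2 + 96*g + 320) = (g + 1)*(g + 2)*(g^5 - 13*g^4 + 52*g^3 - 28*g^2 - 224*g + 320) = (g - 4)*(g + 1)*(g + 2)*(g^4 - 9*g^3 + 16*g^2 + 36*g - 80) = (g - 4)*(g + 1)*(g + 2)^2*(g^3 - 11*g^2 + 38*g - 40) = (g - 4)^2*(g + 1)*(g + 2)^2*(g^2 - 7*g + 10) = (g - 4)^2*(g - 2)*(g + 1)*(g + 2)^2*(g - 5)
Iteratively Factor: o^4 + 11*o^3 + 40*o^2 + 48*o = (o + 3)*(o^3 + 8*o^2 + 16*o) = o*(o + 3)*(o^2 + 8*o + 16) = o*(o + 3)*(o + 4)*(o + 4)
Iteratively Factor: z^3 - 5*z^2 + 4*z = (z - 1)*(z^2 - 4*z) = z*(z - 1)*(z - 4)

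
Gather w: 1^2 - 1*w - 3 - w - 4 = -2*w - 6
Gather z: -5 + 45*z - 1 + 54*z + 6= 99*z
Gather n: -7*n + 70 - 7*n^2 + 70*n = -7*n^2 + 63*n + 70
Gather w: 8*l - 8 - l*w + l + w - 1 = 9*l + w*(1 - l) - 9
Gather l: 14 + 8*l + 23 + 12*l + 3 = 20*l + 40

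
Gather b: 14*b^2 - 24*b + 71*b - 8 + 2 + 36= 14*b^2 + 47*b + 30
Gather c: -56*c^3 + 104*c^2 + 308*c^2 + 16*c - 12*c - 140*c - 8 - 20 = -56*c^3 + 412*c^2 - 136*c - 28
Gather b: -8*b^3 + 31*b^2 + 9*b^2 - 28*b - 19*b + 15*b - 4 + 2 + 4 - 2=-8*b^3 + 40*b^2 - 32*b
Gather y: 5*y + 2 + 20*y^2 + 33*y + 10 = 20*y^2 + 38*y + 12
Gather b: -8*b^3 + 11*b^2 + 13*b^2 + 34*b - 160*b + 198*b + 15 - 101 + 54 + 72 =-8*b^3 + 24*b^2 + 72*b + 40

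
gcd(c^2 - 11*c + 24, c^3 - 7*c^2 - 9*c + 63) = c - 3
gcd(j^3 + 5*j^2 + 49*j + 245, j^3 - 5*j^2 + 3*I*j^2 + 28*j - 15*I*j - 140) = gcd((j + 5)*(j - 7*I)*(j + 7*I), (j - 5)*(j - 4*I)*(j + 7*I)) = j + 7*I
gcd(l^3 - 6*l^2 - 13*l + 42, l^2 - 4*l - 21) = l^2 - 4*l - 21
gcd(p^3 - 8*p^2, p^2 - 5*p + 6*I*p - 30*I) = 1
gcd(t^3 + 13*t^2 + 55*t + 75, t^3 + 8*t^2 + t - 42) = t + 3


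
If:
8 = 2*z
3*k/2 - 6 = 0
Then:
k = 4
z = 4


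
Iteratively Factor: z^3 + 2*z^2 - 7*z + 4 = (z + 4)*(z^2 - 2*z + 1) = (z - 1)*(z + 4)*(z - 1)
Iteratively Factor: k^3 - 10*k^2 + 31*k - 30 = (k - 3)*(k^2 - 7*k + 10) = (k - 5)*(k - 3)*(k - 2)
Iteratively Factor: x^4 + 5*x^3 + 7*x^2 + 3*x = (x + 1)*(x^3 + 4*x^2 + 3*x) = (x + 1)*(x + 3)*(x^2 + x) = x*(x + 1)*(x + 3)*(x + 1)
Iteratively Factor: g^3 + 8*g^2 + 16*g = (g + 4)*(g^2 + 4*g) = (g + 4)^2*(g)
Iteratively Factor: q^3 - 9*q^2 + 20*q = (q - 5)*(q^2 - 4*q) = q*(q - 5)*(q - 4)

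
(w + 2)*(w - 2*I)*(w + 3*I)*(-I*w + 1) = -I*w^4 + 2*w^3 - 2*I*w^3 + 4*w^2 - 5*I*w^2 + 6*w - 10*I*w + 12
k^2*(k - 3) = k^3 - 3*k^2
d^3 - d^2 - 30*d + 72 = (d - 4)*(d - 3)*(d + 6)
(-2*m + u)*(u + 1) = -2*m*u - 2*m + u^2 + u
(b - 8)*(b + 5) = b^2 - 3*b - 40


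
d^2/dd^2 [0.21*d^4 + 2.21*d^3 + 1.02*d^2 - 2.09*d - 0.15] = 2.52*d^2 + 13.26*d + 2.04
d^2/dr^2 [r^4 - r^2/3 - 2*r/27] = 12*r^2 - 2/3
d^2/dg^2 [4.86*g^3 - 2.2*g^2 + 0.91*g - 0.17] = 29.16*g - 4.4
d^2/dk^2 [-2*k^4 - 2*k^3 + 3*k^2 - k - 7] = -24*k^2 - 12*k + 6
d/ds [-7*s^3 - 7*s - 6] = -21*s^2 - 7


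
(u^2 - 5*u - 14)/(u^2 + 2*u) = (u - 7)/u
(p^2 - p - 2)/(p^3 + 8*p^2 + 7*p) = (p - 2)/(p*(p + 7))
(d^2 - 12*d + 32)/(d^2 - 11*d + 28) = (d - 8)/(d - 7)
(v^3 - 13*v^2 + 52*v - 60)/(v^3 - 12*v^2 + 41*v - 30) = (v - 2)/(v - 1)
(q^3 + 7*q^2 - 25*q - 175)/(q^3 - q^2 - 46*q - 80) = (q^2 + 2*q - 35)/(q^2 - 6*q - 16)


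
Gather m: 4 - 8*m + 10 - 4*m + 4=18 - 12*m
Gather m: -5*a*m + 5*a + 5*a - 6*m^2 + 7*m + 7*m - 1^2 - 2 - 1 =10*a - 6*m^2 + m*(14 - 5*a) - 4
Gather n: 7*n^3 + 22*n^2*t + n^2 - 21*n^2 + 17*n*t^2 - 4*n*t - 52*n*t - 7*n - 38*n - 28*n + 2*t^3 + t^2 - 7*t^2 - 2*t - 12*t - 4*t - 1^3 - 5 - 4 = 7*n^3 + n^2*(22*t - 20) + n*(17*t^2 - 56*t - 73) + 2*t^3 - 6*t^2 - 18*t - 10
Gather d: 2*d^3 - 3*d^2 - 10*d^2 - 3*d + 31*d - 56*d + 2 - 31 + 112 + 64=2*d^3 - 13*d^2 - 28*d + 147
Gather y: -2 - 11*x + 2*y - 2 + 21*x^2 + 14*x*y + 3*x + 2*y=21*x^2 - 8*x + y*(14*x + 4) - 4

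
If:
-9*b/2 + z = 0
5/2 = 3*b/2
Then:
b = 5/3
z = 15/2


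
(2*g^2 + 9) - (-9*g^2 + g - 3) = 11*g^2 - g + 12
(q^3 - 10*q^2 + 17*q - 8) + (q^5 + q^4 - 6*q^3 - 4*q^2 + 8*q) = q^5 + q^4 - 5*q^3 - 14*q^2 + 25*q - 8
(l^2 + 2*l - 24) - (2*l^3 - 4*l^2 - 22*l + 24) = -2*l^3 + 5*l^2 + 24*l - 48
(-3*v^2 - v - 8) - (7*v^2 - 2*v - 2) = -10*v^2 + v - 6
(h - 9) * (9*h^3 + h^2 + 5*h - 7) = 9*h^4 - 80*h^3 - 4*h^2 - 52*h + 63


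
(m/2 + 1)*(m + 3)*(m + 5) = m^3/2 + 5*m^2 + 31*m/2 + 15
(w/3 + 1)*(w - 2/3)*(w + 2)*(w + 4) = w^4/3 + 25*w^3/9 + 20*w^2/3 + 20*w/9 - 16/3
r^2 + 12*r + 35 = (r + 5)*(r + 7)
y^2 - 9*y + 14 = (y - 7)*(y - 2)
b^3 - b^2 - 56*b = b*(b - 8)*(b + 7)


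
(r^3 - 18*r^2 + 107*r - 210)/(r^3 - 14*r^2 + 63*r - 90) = (r - 7)/(r - 3)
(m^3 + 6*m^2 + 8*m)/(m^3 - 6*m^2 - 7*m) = (m^2 + 6*m + 8)/(m^2 - 6*m - 7)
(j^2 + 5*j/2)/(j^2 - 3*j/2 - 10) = j/(j - 4)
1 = 1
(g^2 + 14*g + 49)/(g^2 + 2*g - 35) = (g + 7)/(g - 5)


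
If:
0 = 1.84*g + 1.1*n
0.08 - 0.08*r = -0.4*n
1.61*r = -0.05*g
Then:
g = 0.12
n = -0.20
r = -0.00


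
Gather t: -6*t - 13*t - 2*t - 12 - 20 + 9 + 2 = -21*t - 21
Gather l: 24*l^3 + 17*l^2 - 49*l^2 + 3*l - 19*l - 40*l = 24*l^3 - 32*l^2 - 56*l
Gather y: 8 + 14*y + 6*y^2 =6*y^2 + 14*y + 8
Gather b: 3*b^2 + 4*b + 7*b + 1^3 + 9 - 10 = 3*b^2 + 11*b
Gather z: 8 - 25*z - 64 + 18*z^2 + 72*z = 18*z^2 + 47*z - 56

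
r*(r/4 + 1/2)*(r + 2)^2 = r^4/4 + 3*r^3/2 + 3*r^2 + 2*r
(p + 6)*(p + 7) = p^2 + 13*p + 42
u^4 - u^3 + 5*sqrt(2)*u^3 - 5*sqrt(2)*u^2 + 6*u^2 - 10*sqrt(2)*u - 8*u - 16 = (u - 2)*(u + 1)*(u + sqrt(2))*(u + 4*sqrt(2))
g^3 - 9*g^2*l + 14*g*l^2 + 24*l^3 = (g - 6*l)*(g - 4*l)*(g + l)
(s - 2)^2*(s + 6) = s^3 + 2*s^2 - 20*s + 24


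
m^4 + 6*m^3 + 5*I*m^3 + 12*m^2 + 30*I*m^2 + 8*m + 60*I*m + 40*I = (m + 2)^3*(m + 5*I)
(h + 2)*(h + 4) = h^2 + 6*h + 8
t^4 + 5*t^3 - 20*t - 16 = (t - 2)*(t + 1)*(t + 2)*(t + 4)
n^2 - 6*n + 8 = (n - 4)*(n - 2)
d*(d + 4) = d^2 + 4*d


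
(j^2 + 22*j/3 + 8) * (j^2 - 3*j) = j^4 + 13*j^3/3 - 14*j^2 - 24*j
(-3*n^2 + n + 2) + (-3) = -3*n^2 + n - 1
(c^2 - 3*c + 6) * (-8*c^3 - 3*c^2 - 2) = -8*c^5 + 21*c^4 - 39*c^3 - 20*c^2 + 6*c - 12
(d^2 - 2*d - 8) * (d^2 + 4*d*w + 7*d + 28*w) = d^4 + 4*d^3*w + 5*d^3 + 20*d^2*w - 22*d^2 - 88*d*w - 56*d - 224*w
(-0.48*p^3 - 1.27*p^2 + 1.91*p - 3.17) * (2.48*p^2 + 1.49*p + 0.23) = -1.1904*p^5 - 3.8648*p^4 + 2.7341*p^3 - 5.3078*p^2 - 4.284*p - 0.7291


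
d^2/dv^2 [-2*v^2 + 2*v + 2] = -4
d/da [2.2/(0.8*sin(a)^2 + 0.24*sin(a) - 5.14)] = -(3.52*sin(a) + 0.528)*cos(a)/(0.8*sin(a)^2 + 0.24*sin(a) - 5.14)^2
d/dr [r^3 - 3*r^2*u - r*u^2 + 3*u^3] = 3*r^2 - 6*r*u - u^2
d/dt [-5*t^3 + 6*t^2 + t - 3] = -15*t^2 + 12*t + 1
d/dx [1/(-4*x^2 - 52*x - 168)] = (2*x + 13)/(4*(x^2 + 13*x + 42)^2)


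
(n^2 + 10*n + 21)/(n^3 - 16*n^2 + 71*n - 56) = (n^2 + 10*n + 21)/(n^3 - 16*n^2 + 71*n - 56)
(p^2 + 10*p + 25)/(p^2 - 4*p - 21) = (p^2 + 10*p + 25)/(p^2 - 4*p - 21)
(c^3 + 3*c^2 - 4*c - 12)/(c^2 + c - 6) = c + 2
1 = 1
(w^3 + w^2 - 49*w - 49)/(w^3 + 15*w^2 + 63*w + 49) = (w - 7)/(w + 7)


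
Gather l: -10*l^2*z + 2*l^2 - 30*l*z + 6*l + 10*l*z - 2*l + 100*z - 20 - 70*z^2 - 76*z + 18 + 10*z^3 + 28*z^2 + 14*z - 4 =l^2*(2 - 10*z) + l*(4 - 20*z) + 10*z^3 - 42*z^2 + 38*z - 6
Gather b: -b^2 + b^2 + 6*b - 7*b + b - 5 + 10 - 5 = 0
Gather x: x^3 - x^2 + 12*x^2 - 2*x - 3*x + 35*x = x^3 + 11*x^2 + 30*x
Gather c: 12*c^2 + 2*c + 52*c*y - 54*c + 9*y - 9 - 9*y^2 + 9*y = 12*c^2 + c*(52*y - 52) - 9*y^2 + 18*y - 9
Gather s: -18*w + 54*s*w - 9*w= 54*s*w - 27*w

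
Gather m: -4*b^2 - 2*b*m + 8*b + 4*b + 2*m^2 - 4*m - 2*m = -4*b^2 + 12*b + 2*m^2 + m*(-2*b - 6)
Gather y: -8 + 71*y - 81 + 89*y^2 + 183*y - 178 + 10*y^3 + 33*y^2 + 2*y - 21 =10*y^3 + 122*y^2 + 256*y - 288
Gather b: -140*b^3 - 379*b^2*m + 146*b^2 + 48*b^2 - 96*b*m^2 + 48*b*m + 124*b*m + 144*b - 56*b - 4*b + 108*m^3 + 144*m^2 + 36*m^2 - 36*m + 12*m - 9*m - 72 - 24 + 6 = -140*b^3 + b^2*(194 - 379*m) + b*(-96*m^2 + 172*m + 84) + 108*m^3 + 180*m^2 - 33*m - 90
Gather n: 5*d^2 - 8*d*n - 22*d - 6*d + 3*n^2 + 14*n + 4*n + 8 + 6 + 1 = 5*d^2 - 28*d + 3*n^2 + n*(18 - 8*d) + 15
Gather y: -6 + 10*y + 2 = 10*y - 4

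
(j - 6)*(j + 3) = j^2 - 3*j - 18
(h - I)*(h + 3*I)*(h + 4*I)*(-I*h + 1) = -I*h^4 + 7*h^3 + 11*I*h^2 + 7*h + 12*I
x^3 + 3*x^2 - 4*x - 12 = (x - 2)*(x + 2)*(x + 3)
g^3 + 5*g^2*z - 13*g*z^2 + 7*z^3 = (g - z)^2*(g + 7*z)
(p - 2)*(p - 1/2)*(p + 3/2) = p^3 - p^2 - 11*p/4 + 3/2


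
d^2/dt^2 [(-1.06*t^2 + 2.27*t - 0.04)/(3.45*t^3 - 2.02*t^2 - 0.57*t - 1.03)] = (-25.2333*t^6 + 162.11205*t^5 - 113.13792*t^4 - 18.379886*t^3 + 109.52262*t^2 - 29.466948*t - 4.774086)/(41.063625*t^9 - 72.12915*t^8 + 21.878865*t^7 - 21.187153*t^6 + 39.453651*t^5 - 2.42436*t^4 + 3.67947*t^3 - 7.432995*t^2 - 1.814139*t - 1.092727)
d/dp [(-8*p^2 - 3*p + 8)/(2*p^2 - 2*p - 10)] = (11*p^2 + 64*p + 23)/(2*(p^4 - 2*p^3 - 9*p^2 + 10*p + 25))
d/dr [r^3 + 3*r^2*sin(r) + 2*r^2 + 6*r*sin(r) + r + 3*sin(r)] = 3*r^2*cos(r) + 3*r^2 + 6*r*sin(r) + 6*r*cos(r) + 4*r + 6*sin(r) + 3*cos(r) + 1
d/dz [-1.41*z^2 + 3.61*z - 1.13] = 3.61 - 2.82*z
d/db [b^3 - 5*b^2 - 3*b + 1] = 3*b^2 - 10*b - 3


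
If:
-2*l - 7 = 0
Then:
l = -7/2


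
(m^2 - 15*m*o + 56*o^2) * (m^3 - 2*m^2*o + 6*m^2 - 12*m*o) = m^5 - 17*m^4*o + 6*m^4 + 86*m^3*o^2 - 102*m^3*o - 112*m^2*o^3 + 516*m^2*o^2 - 672*m*o^3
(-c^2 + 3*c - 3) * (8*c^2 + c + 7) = -8*c^4 + 23*c^3 - 28*c^2 + 18*c - 21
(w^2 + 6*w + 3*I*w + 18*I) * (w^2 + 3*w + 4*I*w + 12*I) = w^4 + 9*w^3 + 7*I*w^3 + 6*w^2 + 63*I*w^2 - 108*w + 126*I*w - 216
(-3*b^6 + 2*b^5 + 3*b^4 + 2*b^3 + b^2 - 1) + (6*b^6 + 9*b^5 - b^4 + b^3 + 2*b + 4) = 3*b^6 + 11*b^5 + 2*b^4 + 3*b^3 + b^2 + 2*b + 3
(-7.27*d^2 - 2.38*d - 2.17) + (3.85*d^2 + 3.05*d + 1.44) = -3.42*d^2 + 0.67*d - 0.73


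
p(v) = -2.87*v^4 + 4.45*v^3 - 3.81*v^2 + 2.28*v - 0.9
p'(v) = -11.48*v^3 + 13.35*v^2 - 7.62*v + 2.28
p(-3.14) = -462.39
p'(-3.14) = 513.24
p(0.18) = -0.59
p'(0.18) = 1.27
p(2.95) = -130.44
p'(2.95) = -198.74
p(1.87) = -15.96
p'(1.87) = -40.36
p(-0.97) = -13.30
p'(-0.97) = 32.71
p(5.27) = -1657.11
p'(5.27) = -1347.36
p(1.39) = -3.85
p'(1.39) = -13.35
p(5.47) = -1943.50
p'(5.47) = -1518.86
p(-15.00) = -161204.85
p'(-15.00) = 41865.33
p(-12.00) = -67778.82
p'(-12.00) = 21853.56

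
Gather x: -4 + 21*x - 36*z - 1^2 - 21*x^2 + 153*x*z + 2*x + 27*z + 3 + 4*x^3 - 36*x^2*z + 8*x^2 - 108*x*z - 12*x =4*x^3 + x^2*(-36*z - 13) + x*(45*z + 11) - 9*z - 2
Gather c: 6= 6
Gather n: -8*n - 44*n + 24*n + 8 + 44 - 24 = 28 - 28*n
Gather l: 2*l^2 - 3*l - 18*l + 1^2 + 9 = 2*l^2 - 21*l + 10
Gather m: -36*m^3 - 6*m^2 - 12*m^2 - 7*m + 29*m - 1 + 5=-36*m^3 - 18*m^2 + 22*m + 4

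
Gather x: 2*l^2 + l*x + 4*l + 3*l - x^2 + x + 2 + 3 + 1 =2*l^2 + 7*l - x^2 + x*(l + 1) + 6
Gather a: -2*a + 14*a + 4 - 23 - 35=12*a - 54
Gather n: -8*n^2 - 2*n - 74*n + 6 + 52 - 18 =-8*n^2 - 76*n + 40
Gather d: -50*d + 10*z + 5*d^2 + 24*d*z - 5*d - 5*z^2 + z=5*d^2 + d*(24*z - 55) - 5*z^2 + 11*z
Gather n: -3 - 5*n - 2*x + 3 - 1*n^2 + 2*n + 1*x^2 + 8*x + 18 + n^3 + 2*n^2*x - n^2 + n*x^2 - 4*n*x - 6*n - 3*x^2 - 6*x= n^3 + n^2*(2*x - 2) + n*(x^2 - 4*x - 9) - 2*x^2 + 18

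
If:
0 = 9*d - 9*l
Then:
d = l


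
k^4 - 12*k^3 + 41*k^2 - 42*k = k*(k - 7)*(k - 3)*(k - 2)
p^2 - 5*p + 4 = (p - 4)*(p - 1)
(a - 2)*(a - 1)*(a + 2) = a^3 - a^2 - 4*a + 4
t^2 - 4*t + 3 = (t - 3)*(t - 1)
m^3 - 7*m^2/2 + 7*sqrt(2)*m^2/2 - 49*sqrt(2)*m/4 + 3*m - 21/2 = (m - 7/2)*(m + sqrt(2)/2)*(m + 3*sqrt(2))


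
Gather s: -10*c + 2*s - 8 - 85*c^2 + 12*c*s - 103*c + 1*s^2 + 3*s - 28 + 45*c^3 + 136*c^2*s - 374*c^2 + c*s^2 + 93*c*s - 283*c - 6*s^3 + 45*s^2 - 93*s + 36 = 45*c^3 - 459*c^2 - 396*c - 6*s^3 + s^2*(c + 46) + s*(136*c^2 + 105*c - 88)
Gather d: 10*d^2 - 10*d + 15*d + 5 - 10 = 10*d^2 + 5*d - 5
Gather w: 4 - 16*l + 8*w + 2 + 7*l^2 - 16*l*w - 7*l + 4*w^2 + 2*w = 7*l^2 - 23*l + 4*w^2 + w*(10 - 16*l) + 6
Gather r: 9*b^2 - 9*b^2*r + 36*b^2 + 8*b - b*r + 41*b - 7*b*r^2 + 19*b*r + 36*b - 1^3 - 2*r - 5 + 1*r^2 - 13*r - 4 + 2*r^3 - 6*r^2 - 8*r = 45*b^2 + 85*b + 2*r^3 + r^2*(-7*b - 5) + r*(-9*b^2 + 18*b - 23) - 10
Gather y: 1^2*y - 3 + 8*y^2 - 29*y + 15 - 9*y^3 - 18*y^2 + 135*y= -9*y^3 - 10*y^2 + 107*y + 12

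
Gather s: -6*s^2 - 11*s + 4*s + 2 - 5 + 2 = -6*s^2 - 7*s - 1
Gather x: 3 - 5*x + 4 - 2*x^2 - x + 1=-2*x^2 - 6*x + 8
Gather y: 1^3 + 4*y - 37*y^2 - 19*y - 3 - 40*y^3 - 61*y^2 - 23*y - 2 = -40*y^3 - 98*y^2 - 38*y - 4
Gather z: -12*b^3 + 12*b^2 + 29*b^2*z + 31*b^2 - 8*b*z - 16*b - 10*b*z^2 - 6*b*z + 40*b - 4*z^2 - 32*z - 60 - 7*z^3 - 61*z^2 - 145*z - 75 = -12*b^3 + 43*b^2 + 24*b - 7*z^3 + z^2*(-10*b - 65) + z*(29*b^2 - 14*b - 177) - 135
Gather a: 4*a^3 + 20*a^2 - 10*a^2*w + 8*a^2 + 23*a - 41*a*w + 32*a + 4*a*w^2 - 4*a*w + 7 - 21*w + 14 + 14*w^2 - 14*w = 4*a^3 + a^2*(28 - 10*w) + a*(4*w^2 - 45*w + 55) + 14*w^2 - 35*w + 21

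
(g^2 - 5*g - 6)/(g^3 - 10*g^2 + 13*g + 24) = (g - 6)/(g^2 - 11*g + 24)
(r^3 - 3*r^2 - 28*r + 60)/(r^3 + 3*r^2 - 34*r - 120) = (r - 2)/(r + 4)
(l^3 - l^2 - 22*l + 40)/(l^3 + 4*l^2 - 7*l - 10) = (l - 4)/(l + 1)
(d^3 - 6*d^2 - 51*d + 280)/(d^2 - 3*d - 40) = (d^2 + 2*d - 35)/(d + 5)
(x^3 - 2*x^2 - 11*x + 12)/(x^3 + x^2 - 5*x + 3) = (x - 4)/(x - 1)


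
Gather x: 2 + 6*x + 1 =6*x + 3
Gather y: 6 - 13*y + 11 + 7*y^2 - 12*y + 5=7*y^2 - 25*y + 22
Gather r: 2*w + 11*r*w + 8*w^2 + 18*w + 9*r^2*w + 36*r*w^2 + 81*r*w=9*r^2*w + r*(36*w^2 + 92*w) + 8*w^2 + 20*w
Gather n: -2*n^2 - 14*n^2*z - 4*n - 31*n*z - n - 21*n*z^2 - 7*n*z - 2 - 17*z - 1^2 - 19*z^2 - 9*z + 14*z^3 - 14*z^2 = n^2*(-14*z - 2) + n*(-21*z^2 - 38*z - 5) + 14*z^3 - 33*z^2 - 26*z - 3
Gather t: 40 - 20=20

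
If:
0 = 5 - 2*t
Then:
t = 5/2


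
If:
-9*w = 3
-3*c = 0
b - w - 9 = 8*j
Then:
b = 8*j + 26/3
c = 0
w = -1/3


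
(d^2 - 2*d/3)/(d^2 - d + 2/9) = 3*d/(3*d - 1)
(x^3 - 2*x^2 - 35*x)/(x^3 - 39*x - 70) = x/(x + 2)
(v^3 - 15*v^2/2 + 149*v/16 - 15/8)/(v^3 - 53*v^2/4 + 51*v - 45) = (v - 1/4)/(v - 6)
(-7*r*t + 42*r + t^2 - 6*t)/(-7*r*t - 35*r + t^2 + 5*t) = (t - 6)/(t + 5)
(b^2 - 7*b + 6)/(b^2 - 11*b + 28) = (b^2 - 7*b + 6)/(b^2 - 11*b + 28)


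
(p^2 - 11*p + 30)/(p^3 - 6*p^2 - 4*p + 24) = (p - 5)/(p^2 - 4)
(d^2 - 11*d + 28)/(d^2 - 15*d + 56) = (d - 4)/(d - 8)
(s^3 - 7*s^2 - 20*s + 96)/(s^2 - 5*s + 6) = (s^2 - 4*s - 32)/(s - 2)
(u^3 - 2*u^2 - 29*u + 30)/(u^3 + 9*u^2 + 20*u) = (u^2 - 7*u + 6)/(u*(u + 4))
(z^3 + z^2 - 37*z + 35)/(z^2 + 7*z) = z - 6 + 5/z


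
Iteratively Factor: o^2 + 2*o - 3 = (o + 3)*(o - 1)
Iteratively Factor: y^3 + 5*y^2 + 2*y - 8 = (y + 4)*(y^2 + y - 2) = (y - 1)*(y + 4)*(y + 2)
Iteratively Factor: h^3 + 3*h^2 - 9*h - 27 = (h + 3)*(h^2 - 9) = (h + 3)^2*(h - 3)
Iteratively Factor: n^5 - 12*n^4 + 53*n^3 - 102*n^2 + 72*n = (n - 3)*(n^4 - 9*n^3 + 26*n^2 - 24*n) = (n - 3)^2*(n^3 - 6*n^2 + 8*n) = (n - 3)^2*(n - 2)*(n^2 - 4*n) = n*(n - 3)^2*(n - 2)*(n - 4)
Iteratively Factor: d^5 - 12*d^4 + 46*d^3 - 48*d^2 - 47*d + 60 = (d + 1)*(d^4 - 13*d^3 + 59*d^2 - 107*d + 60) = (d - 1)*(d + 1)*(d^3 - 12*d^2 + 47*d - 60) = (d - 5)*(d - 1)*(d + 1)*(d^2 - 7*d + 12) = (d - 5)*(d - 4)*(d - 1)*(d + 1)*(d - 3)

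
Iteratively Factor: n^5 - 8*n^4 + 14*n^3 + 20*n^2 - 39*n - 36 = (n - 3)*(n^4 - 5*n^3 - n^2 + 17*n + 12) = (n - 4)*(n - 3)*(n^3 - n^2 - 5*n - 3) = (n - 4)*(n - 3)^2*(n^2 + 2*n + 1) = (n - 4)*(n - 3)^2*(n + 1)*(n + 1)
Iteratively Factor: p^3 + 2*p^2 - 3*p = (p - 1)*(p^2 + 3*p) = (p - 1)*(p + 3)*(p)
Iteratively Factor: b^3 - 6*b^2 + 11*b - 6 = (b - 3)*(b^2 - 3*b + 2) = (b - 3)*(b - 2)*(b - 1)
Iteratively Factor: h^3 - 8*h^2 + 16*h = (h - 4)*(h^2 - 4*h) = (h - 4)^2*(h)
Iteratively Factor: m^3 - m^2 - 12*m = (m)*(m^2 - m - 12) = m*(m + 3)*(m - 4)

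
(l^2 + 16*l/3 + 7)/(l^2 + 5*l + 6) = (l + 7/3)/(l + 2)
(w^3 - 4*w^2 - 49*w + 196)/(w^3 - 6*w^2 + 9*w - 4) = (w^2 - 49)/(w^2 - 2*w + 1)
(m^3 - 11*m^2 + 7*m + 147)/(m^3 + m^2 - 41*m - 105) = (m - 7)/(m + 5)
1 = 1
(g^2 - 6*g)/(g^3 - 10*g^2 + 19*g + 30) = g/(g^2 - 4*g - 5)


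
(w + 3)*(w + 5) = w^2 + 8*w + 15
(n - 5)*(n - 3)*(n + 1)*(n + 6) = n^4 - n^3 - 35*n^2 + 57*n + 90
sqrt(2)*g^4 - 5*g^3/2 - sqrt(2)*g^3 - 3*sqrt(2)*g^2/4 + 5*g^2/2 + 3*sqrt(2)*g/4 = g*(g - 1)*(g - 3*sqrt(2)/2)*(sqrt(2)*g + 1/2)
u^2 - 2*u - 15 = (u - 5)*(u + 3)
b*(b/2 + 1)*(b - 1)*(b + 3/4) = b^4/2 + 7*b^3/8 - 5*b^2/8 - 3*b/4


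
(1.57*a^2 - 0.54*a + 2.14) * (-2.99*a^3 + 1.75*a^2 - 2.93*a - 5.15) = -4.6943*a^5 + 4.3621*a^4 - 11.9437*a^3 - 2.7583*a^2 - 3.4892*a - 11.021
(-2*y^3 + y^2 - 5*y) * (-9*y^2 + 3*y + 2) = 18*y^5 - 15*y^4 + 44*y^3 - 13*y^2 - 10*y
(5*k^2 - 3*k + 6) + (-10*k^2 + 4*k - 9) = -5*k^2 + k - 3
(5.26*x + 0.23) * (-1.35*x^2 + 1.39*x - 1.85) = -7.101*x^3 + 7.0009*x^2 - 9.4113*x - 0.4255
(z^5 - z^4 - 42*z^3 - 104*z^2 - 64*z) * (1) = z^5 - z^4 - 42*z^3 - 104*z^2 - 64*z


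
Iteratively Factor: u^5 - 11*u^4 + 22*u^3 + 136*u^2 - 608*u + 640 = (u - 2)*(u^4 - 9*u^3 + 4*u^2 + 144*u - 320) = (u - 2)*(u + 4)*(u^3 - 13*u^2 + 56*u - 80) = (u - 5)*(u - 2)*(u + 4)*(u^2 - 8*u + 16) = (u - 5)*(u - 4)*(u - 2)*(u + 4)*(u - 4)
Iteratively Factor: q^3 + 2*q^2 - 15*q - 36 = (q + 3)*(q^2 - q - 12) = (q + 3)^2*(q - 4)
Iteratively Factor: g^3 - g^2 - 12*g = (g)*(g^2 - g - 12) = g*(g - 4)*(g + 3)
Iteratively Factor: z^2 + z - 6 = (z - 2)*(z + 3)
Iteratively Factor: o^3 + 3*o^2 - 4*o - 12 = (o + 2)*(o^2 + o - 6) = (o + 2)*(o + 3)*(o - 2)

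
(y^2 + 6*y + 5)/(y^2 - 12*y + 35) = (y^2 + 6*y + 5)/(y^2 - 12*y + 35)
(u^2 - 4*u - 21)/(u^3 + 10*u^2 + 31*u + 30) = (u - 7)/(u^2 + 7*u + 10)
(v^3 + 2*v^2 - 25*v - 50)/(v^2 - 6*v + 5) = (v^2 + 7*v + 10)/(v - 1)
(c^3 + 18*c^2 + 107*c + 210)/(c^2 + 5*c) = c + 13 + 42/c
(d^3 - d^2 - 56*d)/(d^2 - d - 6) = d*(-d^2 + d + 56)/(-d^2 + d + 6)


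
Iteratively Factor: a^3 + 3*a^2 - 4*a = (a + 4)*(a^2 - a) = a*(a + 4)*(a - 1)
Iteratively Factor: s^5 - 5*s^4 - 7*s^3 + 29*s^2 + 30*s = (s)*(s^4 - 5*s^3 - 7*s^2 + 29*s + 30) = s*(s + 1)*(s^3 - 6*s^2 - s + 30) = s*(s - 5)*(s + 1)*(s^2 - s - 6) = s*(s - 5)*(s - 3)*(s + 1)*(s + 2)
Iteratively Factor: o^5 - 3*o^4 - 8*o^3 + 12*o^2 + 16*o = (o - 2)*(o^4 - o^3 - 10*o^2 - 8*o) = (o - 2)*(o + 1)*(o^3 - 2*o^2 - 8*o) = (o - 2)*(o + 1)*(o + 2)*(o^2 - 4*o) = (o - 4)*(o - 2)*(o + 1)*(o + 2)*(o)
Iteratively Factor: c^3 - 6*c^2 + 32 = (c - 4)*(c^2 - 2*c - 8) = (c - 4)^2*(c + 2)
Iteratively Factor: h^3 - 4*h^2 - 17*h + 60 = (h + 4)*(h^2 - 8*h + 15) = (h - 5)*(h + 4)*(h - 3)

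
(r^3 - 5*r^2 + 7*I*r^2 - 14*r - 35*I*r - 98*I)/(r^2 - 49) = (r^2 + r*(2 + 7*I) + 14*I)/(r + 7)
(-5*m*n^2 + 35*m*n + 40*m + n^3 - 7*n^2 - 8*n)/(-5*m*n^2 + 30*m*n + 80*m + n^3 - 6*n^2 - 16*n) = (n + 1)/(n + 2)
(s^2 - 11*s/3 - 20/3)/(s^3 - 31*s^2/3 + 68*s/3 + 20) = (3*s + 4)/(3*s^2 - 16*s - 12)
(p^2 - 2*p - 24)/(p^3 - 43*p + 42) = (p + 4)/(p^2 + 6*p - 7)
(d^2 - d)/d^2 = (d - 1)/d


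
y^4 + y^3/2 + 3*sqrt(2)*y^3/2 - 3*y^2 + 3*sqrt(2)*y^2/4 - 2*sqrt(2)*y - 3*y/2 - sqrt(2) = (y + 1/2)*(y - sqrt(2))*(y + sqrt(2)/2)*(y + 2*sqrt(2))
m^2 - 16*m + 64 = (m - 8)^2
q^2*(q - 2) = q^3 - 2*q^2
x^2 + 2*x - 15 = (x - 3)*(x + 5)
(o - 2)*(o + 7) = o^2 + 5*o - 14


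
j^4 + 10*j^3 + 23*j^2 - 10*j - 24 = (j - 1)*(j + 1)*(j + 4)*(j + 6)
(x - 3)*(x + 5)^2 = x^3 + 7*x^2 - 5*x - 75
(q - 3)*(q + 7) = q^2 + 4*q - 21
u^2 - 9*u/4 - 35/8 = (u - 7/2)*(u + 5/4)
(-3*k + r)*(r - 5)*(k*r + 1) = -3*k^2*r^2 + 15*k^2*r + k*r^3 - 5*k*r^2 - 3*k*r + 15*k + r^2 - 5*r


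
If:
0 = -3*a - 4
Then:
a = -4/3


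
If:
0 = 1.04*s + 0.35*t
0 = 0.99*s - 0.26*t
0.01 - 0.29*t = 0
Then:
No Solution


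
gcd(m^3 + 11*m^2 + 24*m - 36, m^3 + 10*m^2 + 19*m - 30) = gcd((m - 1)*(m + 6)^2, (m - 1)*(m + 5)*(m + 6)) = m^2 + 5*m - 6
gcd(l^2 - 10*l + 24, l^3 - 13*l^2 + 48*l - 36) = l - 6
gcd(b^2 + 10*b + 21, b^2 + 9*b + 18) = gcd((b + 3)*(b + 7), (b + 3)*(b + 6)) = b + 3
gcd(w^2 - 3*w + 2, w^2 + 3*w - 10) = w - 2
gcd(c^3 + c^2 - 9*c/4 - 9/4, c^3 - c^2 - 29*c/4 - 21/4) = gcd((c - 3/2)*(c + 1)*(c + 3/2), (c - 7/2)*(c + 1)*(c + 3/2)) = c^2 + 5*c/2 + 3/2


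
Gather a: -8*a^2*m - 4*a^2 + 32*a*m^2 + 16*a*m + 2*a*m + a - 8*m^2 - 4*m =a^2*(-8*m - 4) + a*(32*m^2 + 18*m + 1) - 8*m^2 - 4*m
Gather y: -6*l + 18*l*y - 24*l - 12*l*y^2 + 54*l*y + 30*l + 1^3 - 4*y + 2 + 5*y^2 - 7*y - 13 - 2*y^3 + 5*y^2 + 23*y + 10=-2*y^3 + y^2*(10 - 12*l) + y*(72*l + 12)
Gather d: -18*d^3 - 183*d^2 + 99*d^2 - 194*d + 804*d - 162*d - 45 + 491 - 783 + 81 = -18*d^3 - 84*d^2 + 448*d - 256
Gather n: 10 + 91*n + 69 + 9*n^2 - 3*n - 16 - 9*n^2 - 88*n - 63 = 0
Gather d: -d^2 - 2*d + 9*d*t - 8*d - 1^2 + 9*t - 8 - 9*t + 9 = -d^2 + d*(9*t - 10)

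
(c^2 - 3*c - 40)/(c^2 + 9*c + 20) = (c - 8)/(c + 4)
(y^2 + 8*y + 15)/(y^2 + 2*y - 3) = (y + 5)/(y - 1)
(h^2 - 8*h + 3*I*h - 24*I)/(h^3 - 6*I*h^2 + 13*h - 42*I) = (h - 8)/(h^2 - 9*I*h - 14)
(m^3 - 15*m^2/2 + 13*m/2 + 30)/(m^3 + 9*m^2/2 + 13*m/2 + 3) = (m^2 - 9*m + 20)/(m^2 + 3*m + 2)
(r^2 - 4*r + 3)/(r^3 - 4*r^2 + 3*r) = 1/r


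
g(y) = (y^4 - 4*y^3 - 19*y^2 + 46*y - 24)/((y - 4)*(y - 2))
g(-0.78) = -5.21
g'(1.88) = -811.55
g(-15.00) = 183.08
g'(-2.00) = -0.75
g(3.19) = 100.53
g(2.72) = 70.76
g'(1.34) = -12.69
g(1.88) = -73.74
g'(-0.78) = 2.04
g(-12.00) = 108.64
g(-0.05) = -3.17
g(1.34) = -1.64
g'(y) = (4*y^3 - 12*y^2 - 38*y + 46)/((y - 4)*(y - 2)) - (y^4 - 4*y^3 - 19*y^2 + 46*y - 24)/((y - 4)*(y - 2)^2) - (y^4 - 4*y^3 - 19*y^2 + 46*y - 24)/((y - 4)^2*(y - 2))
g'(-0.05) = 3.43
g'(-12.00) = -21.78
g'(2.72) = 28.24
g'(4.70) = 156.69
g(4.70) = -81.92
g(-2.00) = -6.00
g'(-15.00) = -27.84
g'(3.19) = 109.65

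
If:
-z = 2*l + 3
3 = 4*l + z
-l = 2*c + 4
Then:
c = -7/2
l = 3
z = -9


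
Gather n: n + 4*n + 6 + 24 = 5*n + 30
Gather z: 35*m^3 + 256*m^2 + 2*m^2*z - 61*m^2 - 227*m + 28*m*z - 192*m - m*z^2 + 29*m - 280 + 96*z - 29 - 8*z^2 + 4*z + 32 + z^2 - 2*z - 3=35*m^3 + 195*m^2 - 390*m + z^2*(-m - 7) + z*(2*m^2 + 28*m + 98) - 280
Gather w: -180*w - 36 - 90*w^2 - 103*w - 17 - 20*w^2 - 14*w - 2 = -110*w^2 - 297*w - 55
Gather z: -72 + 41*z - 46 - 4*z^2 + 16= -4*z^2 + 41*z - 102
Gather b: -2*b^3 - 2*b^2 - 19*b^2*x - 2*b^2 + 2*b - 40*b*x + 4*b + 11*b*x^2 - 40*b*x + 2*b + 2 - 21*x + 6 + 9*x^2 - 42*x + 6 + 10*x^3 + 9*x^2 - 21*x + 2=-2*b^3 + b^2*(-19*x - 4) + b*(11*x^2 - 80*x + 8) + 10*x^3 + 18*x^2 - 84*x + 16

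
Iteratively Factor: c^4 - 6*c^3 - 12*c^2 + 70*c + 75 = (c + 1)*(c^3 - 7*c^2 - 5*c + 75) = (c - 5)*(c + 1)*(c^2 - 2*c - 15) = (c - 5)^2*(c + 1)*(c + 3)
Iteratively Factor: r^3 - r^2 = (r)*(r^2 - r) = r^2*(r - 1)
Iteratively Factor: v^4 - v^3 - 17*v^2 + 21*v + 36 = (v - 3)*(v^3 + 2*v^2 - 11*v - 12) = (v - 3)*(v + 4)*(v^2 - 2*v - 3) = (v - 3)^2*(v + 4)*(v + 1)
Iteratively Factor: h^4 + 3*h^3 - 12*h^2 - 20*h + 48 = (h + 3)*(h^3 - 12*h + 16) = (h - 2)*(h + 3)*(h^2 + 2*h - 8) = (h - 2)*(h + 3)*(h + 4)*(h - 2)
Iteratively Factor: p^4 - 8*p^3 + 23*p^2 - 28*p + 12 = (p - 1)*(p^3 - 7*p^2 + 16*p - 12) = (p - 2)*(p - 1)*(p^2 - 5*p + 6) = (p - 3)*(p - 2)*(p - 1)*(p - 2)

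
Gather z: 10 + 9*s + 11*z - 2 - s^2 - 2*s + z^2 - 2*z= -s^2 + 7*s + z^2 + 9*z + 8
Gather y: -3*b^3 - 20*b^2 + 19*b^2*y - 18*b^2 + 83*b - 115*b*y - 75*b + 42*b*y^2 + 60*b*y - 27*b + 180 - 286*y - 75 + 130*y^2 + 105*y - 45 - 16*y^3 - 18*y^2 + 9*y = -3*b^3 - 38*b^2 - 19*b - 16*y^3 + y^2*(42*b + 112) + y*(19*b^2 - 55*b - 172) + 60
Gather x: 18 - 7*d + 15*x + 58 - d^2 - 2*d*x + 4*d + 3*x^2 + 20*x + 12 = -d^2 - 3*d + 3*x^2 + x*(35 - 2*d) + 88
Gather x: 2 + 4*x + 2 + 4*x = 8*x + 4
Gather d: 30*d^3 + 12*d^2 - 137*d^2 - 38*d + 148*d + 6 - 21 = 30*d^3 - 125*d^2 + 110*d - 15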